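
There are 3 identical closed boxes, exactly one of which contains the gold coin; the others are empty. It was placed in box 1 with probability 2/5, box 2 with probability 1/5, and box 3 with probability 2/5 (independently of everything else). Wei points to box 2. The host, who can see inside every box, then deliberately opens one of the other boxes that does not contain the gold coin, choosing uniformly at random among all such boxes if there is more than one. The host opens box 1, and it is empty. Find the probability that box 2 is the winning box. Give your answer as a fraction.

1/5

Consider each possible location of the gold coin in turn.
If it is in box 1 (prior 2/5): the host opened box 1, so this case is ruled out; weight (2/5)·0 = 0.
If it is in box 2 (prior 1/5): the host has 2 equally likely choices, so probability 1/2; weight (1/5)·(1/2) = 1/10.
If it is in box 3 (prior 2/5): the host has no choice, probability 1; weight (2/5)·1 = 2/5.
The weights sum to 1/2.
So P(the gold coin in box 2 | the host opened box 1) = (1/10) / (1/2) = 1/5.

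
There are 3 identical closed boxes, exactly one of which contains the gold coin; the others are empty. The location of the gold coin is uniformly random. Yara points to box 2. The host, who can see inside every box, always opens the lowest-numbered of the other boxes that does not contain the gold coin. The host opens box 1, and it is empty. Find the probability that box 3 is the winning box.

1/2

Condition on the true location of the gold coin.
If it is in box 1 (prior 1/3): the host opened box 1, so this case is ruled out; weight (1/3)·0 = 0.
If it is in either of boxes 2 and 3 (prior 1/3 each): box 1 is the lowest-numbered option available, probability 1; weight (1/3)·1 = 1/3 each.
The weights sum to 2/3.
So P(the gold coin in box 3 | the host opened box 1) = (1/3) / (2/3) = 1/2.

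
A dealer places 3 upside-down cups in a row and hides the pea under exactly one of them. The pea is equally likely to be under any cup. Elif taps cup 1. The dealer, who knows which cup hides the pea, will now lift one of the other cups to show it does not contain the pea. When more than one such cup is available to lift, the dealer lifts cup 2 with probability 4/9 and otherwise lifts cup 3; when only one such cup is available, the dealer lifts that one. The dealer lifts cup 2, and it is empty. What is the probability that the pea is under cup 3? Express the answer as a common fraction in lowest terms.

9/13

Apply Bayes' rule, conditioning on where the pea actually is.
If it is under cup 1 (prior 1/3): cup 2 is available, opened with probability 4/9; weight (1/3)·(4/9) = 4/27.
If it is under cup 2 (prior 1/3): the dealer opened cup 2, so this case is ruled out; weight (1/3)·0 = 0.
If it is under cup 3 (prior 1/3): only cup 2 is available, probability 1; weight (1/3)·1 = 1/3.
The weights sum to 13/27.
So P(the pea under cup 3 | the dealer opened cup 2) = (1/3) / (13/27) = 9/13.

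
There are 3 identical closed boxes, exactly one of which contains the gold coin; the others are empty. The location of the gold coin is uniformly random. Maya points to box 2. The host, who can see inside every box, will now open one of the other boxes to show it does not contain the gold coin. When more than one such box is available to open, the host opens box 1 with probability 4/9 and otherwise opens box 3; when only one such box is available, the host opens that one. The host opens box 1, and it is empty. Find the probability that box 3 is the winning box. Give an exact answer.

Condition on the true location of the gold coin.
If it is in box 1 (prior 1/3): the host opened box 1, so this case is ruled out; weight (1/3)·0 = 0.
If it is in box 2 (prior 1/3): box 1 is available, opened with probability 4/9; weight (1/3)·(4/9) = 4/27.
If it is in box 3 (prior 1/3): only box 1 is available, probability 1; weight (1/3)·1 = 1/3.
The weights sum to 13/27.
So P(the gold coin in box 3 | the host opened box 1) = (1/3) / (13/27) = 9/13.

9/13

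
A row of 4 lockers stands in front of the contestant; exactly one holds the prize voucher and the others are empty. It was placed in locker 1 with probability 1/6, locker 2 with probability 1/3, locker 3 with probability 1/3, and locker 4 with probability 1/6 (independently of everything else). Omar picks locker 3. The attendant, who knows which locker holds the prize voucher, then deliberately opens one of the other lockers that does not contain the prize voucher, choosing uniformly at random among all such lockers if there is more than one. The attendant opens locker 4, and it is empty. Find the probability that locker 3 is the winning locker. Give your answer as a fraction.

Consider each possible location of the prize voucher in turn.
If it is in locker 1 (prior 1/6): the attendant has 2 equally likely choices, so probability 1/2; weight (1/6)·(1/2) = 1/12.
If it is in locker 2 (prior 1/3): the attendant has 2 equally likely choices, so probability 1/2; weight (1/3)·(1/2) = 1/6.
If it is in locker 3 (prior 1/3): the attendant has 3 equally likely choices, so probability 1/3; weight (1/3)·(1/3) = 1/9.
If it is in locker 4 (prior 1/6): the attendant opened locker 4, so this case is ruled out; weight (1/6)·0 = 0.
The weights sum to 13/36.
So P(the prize voucher in locker 3 | the attendant opened locker 4) = (1/9) / (13/36) = 4/13.

4/13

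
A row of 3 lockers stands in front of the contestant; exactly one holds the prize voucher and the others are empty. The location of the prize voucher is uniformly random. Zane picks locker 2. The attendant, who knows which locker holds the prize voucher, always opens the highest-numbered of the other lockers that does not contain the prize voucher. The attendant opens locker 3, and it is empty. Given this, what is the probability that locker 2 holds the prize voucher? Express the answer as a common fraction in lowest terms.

Consider each possible location of the prize voucher in turn.
If it is in either of lockers 1 and 2 (prior 1/3 each): locker 3 is the highest-numbered option available, probability 1; weight (1/3)·1 = 1/3 each.
If it is in locker 3 (prior 1/3): the attendant opened locker 3, so this case is ruled out; weight (1/3)·0 = 0.
The weights sum to 2/3.
So P(the prize voucher in locker 2 | the attendant opened locker 3) = (1/3) / (2/3) = 1/2.

1/2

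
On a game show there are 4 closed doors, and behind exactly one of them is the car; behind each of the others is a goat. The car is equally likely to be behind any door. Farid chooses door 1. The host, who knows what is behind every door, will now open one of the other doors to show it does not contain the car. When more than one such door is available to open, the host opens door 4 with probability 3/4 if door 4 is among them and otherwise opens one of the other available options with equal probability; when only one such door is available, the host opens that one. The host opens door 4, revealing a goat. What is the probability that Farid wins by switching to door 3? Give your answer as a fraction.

Condition on the true location of the car.
If it is behind any of doors 1, 2, and 3 (prior 1/4 each): door 4 is available, opened with probability 3/4; weight (1/4)·(3/4) = 3/16 each.
If it is behind door 4 (prior 1/4): the host opened door 4, so this case is ruled out; weight (1/4)·0 = 0.
The weights sum to 9/16.
So P(the car behind door 3 | the host opened door 4) = (3/16) / (9/16) = 1/3.

1/3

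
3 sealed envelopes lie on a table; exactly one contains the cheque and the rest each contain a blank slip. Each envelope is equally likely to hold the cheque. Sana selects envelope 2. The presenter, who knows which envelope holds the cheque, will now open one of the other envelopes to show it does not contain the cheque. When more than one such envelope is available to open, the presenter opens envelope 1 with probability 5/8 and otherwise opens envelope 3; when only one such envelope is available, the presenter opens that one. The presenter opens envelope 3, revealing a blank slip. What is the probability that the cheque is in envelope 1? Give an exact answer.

Condition on the true location of the cheque.
If it is in envelope 1 (prior 1/3): only envelope 3 is available, probability 1; weight (1/3)·1 = 1/3.
If it is in envelope 2 (prior 1/3): envelope 1 is available but not opened, probability 3/8; weight (1/3)·(3/8) = 1/8.
If it is in envelope 3 (prior 1/3): the presenter opened envelope 3, so this case is ruled out; weight (1/3)·0 = 0.
The weights sum to 11/24.
So P(the cheque in envelope 1 | the presenter opened envelope 3) = (1/3) / (11/24) = 8/11.

8/11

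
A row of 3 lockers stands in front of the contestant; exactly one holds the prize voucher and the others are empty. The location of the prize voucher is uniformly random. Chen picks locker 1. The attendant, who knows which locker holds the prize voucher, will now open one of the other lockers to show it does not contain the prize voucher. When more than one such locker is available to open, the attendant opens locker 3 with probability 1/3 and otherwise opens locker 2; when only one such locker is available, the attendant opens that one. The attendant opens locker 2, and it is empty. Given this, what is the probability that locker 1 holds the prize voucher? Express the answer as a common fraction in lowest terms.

2/5

Apply Bayes' rule, conditioning on where the prize voucher actually is.
If it is in locker 1 (prior 1/3): locker 3 is available but not opened, probability 2/3; weight (1/3)·(2/3) = 2/9.
If it is in locker 2 (prior 1/3): the attendant opened locker 2, so this case is ruled out; weight (1/3)·0 = 0.
If it is in locker 3 (prior 1/3): only locker 2 is available, probability 1; weight (1/3)·1 = 1/3.
The weights sum to 5/9.
So P(the prize voucher in locker 1 | the attendant opened locker 2) = (2/9) / (5/9) = 2/5.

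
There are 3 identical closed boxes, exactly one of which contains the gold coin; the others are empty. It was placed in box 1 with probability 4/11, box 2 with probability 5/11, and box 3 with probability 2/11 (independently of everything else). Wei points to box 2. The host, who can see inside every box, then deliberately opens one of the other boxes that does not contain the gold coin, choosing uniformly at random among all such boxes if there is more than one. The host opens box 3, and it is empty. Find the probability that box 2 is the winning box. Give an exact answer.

5/13

Consider each possible location of the gold coin in turn.
If it is in box 1 (prior 4/11): the host has no choice, probability 1; weight (4/11)·1 = 4/11.
If it is in box 2 (prior 5/11): the host has 2 equally likely choices, so probability 1/2; weight (5/11)·(1/2) = 5/22.
If it is in box 3 (prior 2/11): the host opened box 3, so this case is ruled out; weight (2/11)·0 = 0.
The weights sum to 13/22.
So P(the gold coin in box 2 | the host opened box 3) = (5/22) / (13/22) = 5/13.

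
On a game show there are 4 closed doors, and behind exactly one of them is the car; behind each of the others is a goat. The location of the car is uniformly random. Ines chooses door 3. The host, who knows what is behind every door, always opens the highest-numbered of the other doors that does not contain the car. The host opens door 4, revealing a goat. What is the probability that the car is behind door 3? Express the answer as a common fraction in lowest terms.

1/3

Condition on the true location of the car.
If it is behind any of doors 1, 2, and 3 (prior 1/4 each): door 4 is the highest-numbered option available, probability 1; weight (1/4)·1 = 1/4 each.
If it is behind door 4 (prior 1/4): the host opened door 4, so this case is ruled out; weight (1/4)·0 = 0.
The weights sum to 3/4.
So P(the car behind door 3 | the host opened door 4) = (1/4) / (3/4) = 1/3.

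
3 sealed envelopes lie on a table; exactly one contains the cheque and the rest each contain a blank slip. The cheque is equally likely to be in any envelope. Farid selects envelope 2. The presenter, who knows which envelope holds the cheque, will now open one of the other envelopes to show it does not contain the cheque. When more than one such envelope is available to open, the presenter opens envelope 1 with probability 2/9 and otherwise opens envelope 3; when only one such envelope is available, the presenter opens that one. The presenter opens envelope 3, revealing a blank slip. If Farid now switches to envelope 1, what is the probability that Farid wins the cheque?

Consider each possible location of the cheque in turn.
If it is in envelope 1 (prior 1/3): only envelope 3 is available, probability 1; weight (1/3)·1 = 1/3.
If it is in envelope 2 (prior 1/3): envelope 1 is available but not opened, probability 7/9; weight (1/3)·(7/9) = 7/27.
If it is in envelope 3 (prior 1/3): the presenter opened envelope 3, so this case is ruled out; weight (1/3)·0 = 0.
The weights sum to 16/27.
So P(the cheque in envelope 1 | the presenter opened envelope 3) = (1/3) / (16/27) = 9/16.

9/16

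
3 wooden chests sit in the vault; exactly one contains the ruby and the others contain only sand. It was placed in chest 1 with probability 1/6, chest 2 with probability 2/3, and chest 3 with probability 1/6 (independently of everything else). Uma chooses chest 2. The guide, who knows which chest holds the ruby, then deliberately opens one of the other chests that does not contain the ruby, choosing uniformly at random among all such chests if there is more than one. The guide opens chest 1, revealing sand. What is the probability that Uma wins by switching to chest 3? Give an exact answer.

1/3

Consider each possible location of the ruby in turn.
If it is in chest 1 (prior 1/6): the guide opened chest 1, so this case is ruled out; weight (1/6)·0 = 0.
If it is in chest 2 (prior 2/3): the guide has 2 equally likely choices, so probability 1/2; weight (2/3)·(1/2) = 1/3.
If it is in chest 3 (prior 1/6): the guide has no choice, probability 1; weight (1/6)·1 = 1/6.
The weights sum to 1/2.
So P(the ruby in chest 3 | the guide opened chest 1) = (1/6) / (1/2) = 1/3.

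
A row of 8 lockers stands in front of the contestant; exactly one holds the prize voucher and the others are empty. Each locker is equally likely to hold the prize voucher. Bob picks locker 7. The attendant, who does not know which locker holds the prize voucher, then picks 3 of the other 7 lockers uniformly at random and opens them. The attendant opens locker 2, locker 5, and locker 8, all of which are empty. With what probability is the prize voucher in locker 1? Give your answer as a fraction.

Apply Bayes' rule, conditioning on where the prize voucher actually is.
If it is in any of lockers 1, 3, 4, 6, and 7 (prior 1/8 each): the attendant picks exactly this set with probability 1/35 regardless, and none is the prize; weight (1/8)·(1/35) = 1/280 each.
If it is in any of lockers 2, 5, and 8 (prior 1/8 each): that locker was opened and seen not to hold the prize — ruled out; weight (1/8)·0 = 0 each.
The weights sum to 1/56.
So P(the prize voucher in locker 1 | the attendant opened locker 2, locker 5, and locker 8) = (1/280) / (1/56) = 1/5.

1/5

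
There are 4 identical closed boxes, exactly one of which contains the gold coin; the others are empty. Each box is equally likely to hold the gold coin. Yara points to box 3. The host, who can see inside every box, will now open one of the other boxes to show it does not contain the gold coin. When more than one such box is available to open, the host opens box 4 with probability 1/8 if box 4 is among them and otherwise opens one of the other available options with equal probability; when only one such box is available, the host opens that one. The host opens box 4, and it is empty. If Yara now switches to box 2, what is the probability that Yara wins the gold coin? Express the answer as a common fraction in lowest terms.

1/3

Condition on the true location of the gold coin.
If it is in any of boxes 1, 2, and 3 (prior 1/4 each): box 4 is available, opened with probability 1/8; weight (1/4)·(1/8) = 1/32 each.
If it is in box 4 (prior 1/4): the host opened box 4, so this case is ruled out; weight (1/4)·0 = 0.
The weights sum to 3/32.
So P(the gold coin in box 2 | the host opened box 4) = (1/32) / (3/32) = 1/3.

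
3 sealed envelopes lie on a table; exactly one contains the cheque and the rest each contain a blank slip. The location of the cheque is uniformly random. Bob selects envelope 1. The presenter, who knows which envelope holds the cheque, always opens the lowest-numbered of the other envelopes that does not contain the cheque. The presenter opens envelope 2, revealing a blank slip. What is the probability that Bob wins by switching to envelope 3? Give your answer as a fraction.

Consider each possible location of the cheque in turn.
If it is in either of envelopes 1 and 3 (prior 1/3 each): envelope 2 is the lowest-numbered option available, probability 1; weight (1/3)·1 = 1/3 each.
If it is in envelope 2 (prior 1/3): the presenter opened envelope 2, so this case is ruled out; weight (1/3)·0 = 0.
The weights sum to 2/3.
So P(the cheque in envelope 3 | the presenter opened envelope 2) = (1/3) / (2/3) = 1/2.

1/2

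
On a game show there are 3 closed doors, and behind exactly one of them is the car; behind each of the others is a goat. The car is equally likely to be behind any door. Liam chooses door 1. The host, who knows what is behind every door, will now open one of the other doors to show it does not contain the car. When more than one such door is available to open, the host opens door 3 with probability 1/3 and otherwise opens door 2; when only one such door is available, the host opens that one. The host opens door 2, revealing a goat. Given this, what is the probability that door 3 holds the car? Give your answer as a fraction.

Condition on the true location of the car.
If it is behind door 1 (prior 1/3): door 3 is available but not opened, probability 2/3; weight (1/3)·(2/3) = 2/9.
If it is behind door 2 (prior 1/3): the host opened door 2, so this case is ruled out; weight (1/3)·0 = 0.
If it is behind door 3 (prior 1/3): only door 2 is available, probability 1; weight (1/3)·1 = 1/3.
The weights sum to 5/9.
So P(the car behind door 3 | the host opened door 2) = (1/3) / (5/9) = 3/5.

3/5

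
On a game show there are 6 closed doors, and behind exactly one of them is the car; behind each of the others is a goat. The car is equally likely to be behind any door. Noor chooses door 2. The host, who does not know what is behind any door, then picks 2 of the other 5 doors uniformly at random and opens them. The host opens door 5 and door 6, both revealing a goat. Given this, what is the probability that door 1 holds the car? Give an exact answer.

1/4

Consider each possible location of the car in turn.
If it is behind any of doors 1, 2, 3, and 4 (prior 1/6 each): the host picks exactly this set with probability 1/10 regardless, and none is the prize; weight (1/6)·(1/10) = 1/60 each.
If it is behind either of doors 5 and 6 (prior 1/6 each): that door was opened and seen not to hold the prize — ruled out; weight (1/6)·0 = 0 each.
The weights sum to 1/15.
So P(the car behind door 1 | the host opened door 5 and door 6) = (1/60) / (1/15) = 1/4.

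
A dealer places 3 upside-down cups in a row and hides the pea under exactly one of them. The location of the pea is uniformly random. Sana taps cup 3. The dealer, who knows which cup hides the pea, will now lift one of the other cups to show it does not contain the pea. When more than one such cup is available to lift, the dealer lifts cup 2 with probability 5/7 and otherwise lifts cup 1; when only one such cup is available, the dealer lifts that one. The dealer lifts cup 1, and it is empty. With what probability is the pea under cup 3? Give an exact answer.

2/9

Consider each possible location of the pea in turn.
If it is under cup 1 (prior 1/3): the dealer opened cup 1, so this case is ruled out; weight (1/3)·0 = 0.
If it is under cup 2 (prior 1/3): only cup 1 is available, probability 1; weight (1/3)·1 = 1/3.
If it is under cup 3 (prior 1/3): cup 2 is available but not opened, probability 2/7; weight (1/3)·(2/7) = 2/21.
The weights sum to 3/7.
So P(the pea under cup 3 | the dealer opened cup 1) = (2/21) / (3/7) = 2/9.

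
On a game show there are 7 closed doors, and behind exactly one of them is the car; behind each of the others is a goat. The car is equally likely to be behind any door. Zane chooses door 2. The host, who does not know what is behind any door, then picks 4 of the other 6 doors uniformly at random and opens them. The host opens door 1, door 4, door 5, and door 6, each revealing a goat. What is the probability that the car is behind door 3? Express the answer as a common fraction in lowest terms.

Condition on the true location of the car.
If it is behind any of doors 1, 4, 5, and 6 (prior 1/7 each): that door was opened and seen not to hold the prize — ruled out; weight (1/7)·0 = 0 each.
If it is behind any of doors 2, 3, and 7 (prior 1/7 each): the host picks exactly this set with probability 1/15 regardless, and none is the prize; weight (1/7)·(1/15) = 1/105 each.
The weights sum to 1/35.
So P(the car behind door 3 | the host opened door 1, door 4, door 5, and door 6) = (1/105) / (1/35) = 1/3.

1/3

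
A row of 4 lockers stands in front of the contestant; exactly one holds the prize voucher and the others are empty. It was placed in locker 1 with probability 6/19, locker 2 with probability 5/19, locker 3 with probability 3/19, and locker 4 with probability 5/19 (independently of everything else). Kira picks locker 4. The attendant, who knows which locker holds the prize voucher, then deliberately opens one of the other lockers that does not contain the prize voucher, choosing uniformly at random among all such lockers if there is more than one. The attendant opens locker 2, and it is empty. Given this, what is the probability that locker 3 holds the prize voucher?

9/37

Consider each possible location of the prize voucher in turn.
If it is in locker 1 (prior 6/19): the attendant has 2 equally likely choices, so probability 1/2; weight (6/19)·(1/2) = 3/19.
If it is in locker 2 (prior 5/19): the attendant opened locker 2, so this case is ruled out; weight (5/19)·0 = 0.
If it is in locker 3 (prior 3/19): the attendant has 2 equally likely choices, so probability 1/2; weight (3/19)·(1/2) = 3/38.
If it is in locker 4 (prior 5/19): the attendant has 3 equally likely choices, so probability 1/3; weight (5/19)·(1/3) = 5/57.
The weights sum to 37/114.
So P(the prize voucher in locker 3 | the attendant opened locker 2) = (3/38) / (37/114) = 9/37.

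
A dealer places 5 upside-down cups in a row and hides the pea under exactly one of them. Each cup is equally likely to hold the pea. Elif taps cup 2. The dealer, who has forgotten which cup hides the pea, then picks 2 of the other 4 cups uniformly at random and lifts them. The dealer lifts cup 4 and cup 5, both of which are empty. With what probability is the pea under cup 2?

Because the dealer chose which cups to lift without knowing where the pea is, the choice is independent of the prize location. Learning that none of the 2 opened cups holds the pea simply rules out those 2 locations and leaves the remaining 3 cups still equally likely by symmetry.
So P(the pea under cup 2) = 1/3.

1/3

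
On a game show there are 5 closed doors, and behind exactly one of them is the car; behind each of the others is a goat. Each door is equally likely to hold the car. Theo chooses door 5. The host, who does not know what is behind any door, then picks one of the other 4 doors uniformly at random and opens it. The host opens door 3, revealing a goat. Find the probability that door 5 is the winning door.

1/4

Apply Bayes' rule, conditioning on where the car actually is.
If it is behind any of doors 1, 2, 4, and 5 (prior 1/5 each): the host picks door 3 with probability 1/4 regardless, and it is not the prize; weight (1/5)·(1/4) = 1/20 each.
If it is behind door 3 (prior 1/5): the host opened door 3, so this case is ruled out; weight (1/5)·0 = 0.
The weights sum to 1/5.
So P(the car behind door 5 | the host opened door 3) = (1/20) / (1/5) = 1/4.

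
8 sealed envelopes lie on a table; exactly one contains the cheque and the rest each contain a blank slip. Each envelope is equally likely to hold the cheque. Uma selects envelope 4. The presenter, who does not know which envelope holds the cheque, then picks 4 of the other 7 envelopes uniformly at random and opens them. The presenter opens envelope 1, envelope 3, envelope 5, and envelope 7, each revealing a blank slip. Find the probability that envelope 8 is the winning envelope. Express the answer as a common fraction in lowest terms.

Apply Bayes' rule, conditioning on where the cheque actually is.
If it is in any of envelopes 1, 3, 5, and 7 (prior 1/8 each): that envelope was opened and seen not to hold the prize — ruled out; weight (1/8)·0 = 0 each.
If it is in any of envelopes 2, 4, 6, and 8 (prior 1/8 each): the presenter picks exactly this set with probability 1/35 regardless, and none is the prize; weight (1/8)·(1/35) = 1/280 each.
The weights sum to 1/70.
So P(the cheque in envelope 8 | the presenter opened envelope 1, envelope 3, envelope 5, and envelope 7) = (1/280) / (1/70) = 1/4.

1/4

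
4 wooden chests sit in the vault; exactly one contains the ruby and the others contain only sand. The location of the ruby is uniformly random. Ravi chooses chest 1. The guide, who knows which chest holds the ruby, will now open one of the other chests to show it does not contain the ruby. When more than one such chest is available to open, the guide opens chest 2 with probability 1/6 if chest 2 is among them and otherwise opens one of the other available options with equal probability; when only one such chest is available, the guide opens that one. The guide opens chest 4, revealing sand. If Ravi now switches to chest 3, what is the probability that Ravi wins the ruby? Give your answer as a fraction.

10/21

Consider each possible location of the ruby in turn.
If it is in chest 1 (prior 1/4): chest 2 is available but not opened; chest 4 gets probability (1 − 1/6)/2 = 5/12; weight (1/4)·(5/12) = 5/48.
If it is in chest 2 (prior 1/4): chest 2 holds the prize so is unavailable; the guide chooses uniformly among the 2 others, probability 1/2; weight (1/4)·(1/2) = 1/8.
If it is in chest 3 (prior 1/4): chest 2 is available but not opened, probability 5/6; weight (1/4)·(5/6) = 5/24.
If it is in chest 4 (prior 1/4): the guide opened chest 4, so this case is ruled out; weight (1/4)·0 = 0.
The weights sum to 7/16.
So P(the ruby in chest 3 | the guide opened chest 4) = (5/24) / (7/16) = 10/21.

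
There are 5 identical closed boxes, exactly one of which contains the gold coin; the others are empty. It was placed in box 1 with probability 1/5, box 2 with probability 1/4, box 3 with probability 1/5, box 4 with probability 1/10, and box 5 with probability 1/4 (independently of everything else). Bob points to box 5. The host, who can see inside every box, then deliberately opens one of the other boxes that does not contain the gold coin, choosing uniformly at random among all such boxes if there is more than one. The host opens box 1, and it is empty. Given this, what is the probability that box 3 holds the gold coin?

Condition on the true location of the gold coin.
If it is in box 1 (prior 1/5): the host opened box 1, so this case is ruled out; weight (1/5)·0 = 0.
If it is in box 2 (prior 1/4): the host has 3 equally likely choices, so probability 1/3; weight (1/4)·(1/3) = 1/12.
If it is in box 3 (prior 1/5): the host has 3 equally likely choices, so probability 1/3; weight (1/5)·(1/3) = 1/15.
If it is in box 4 (prior 1/10): the host has 3 equally likely choices, so probability 1/3; weight (1/10)·(1/3) = 1/30.
If it is in box 5 (prior 1/4): the host has 4 equally likely choices, so probability 1/4; weight (1/4)·(1/4) = 1/16.
The weights sum to 59/240.
So P(the gold coin in box 3 | the host opened box 1) = (1/15) / (59/240) = 16/59.

16/59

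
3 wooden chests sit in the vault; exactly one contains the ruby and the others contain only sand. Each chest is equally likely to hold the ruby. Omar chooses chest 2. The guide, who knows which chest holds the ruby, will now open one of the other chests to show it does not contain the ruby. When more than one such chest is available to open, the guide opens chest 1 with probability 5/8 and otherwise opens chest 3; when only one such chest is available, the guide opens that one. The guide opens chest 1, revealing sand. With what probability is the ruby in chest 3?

8/13

Consider each possible location of the ruby in turn.
If it is in chest 1 (prior 1/3): the guide opened chest 1, so this case is ruled out; weight (1/3)·0 = 0.
If it is in chest 2 (prior 1/3): chest 1 is available, opened with probability 5/8; weight (1/3)·(5/8) = 5/24.
If it is in chest 3 (prior 1/3): only chest 1 is available, probability 1; weight (1/3)·1 = 1/3.
The weights sum to 13/24.
So P(the ruby in chest 3 | the guide opened chest 1) = (1/3) / (13/24) = 8/13.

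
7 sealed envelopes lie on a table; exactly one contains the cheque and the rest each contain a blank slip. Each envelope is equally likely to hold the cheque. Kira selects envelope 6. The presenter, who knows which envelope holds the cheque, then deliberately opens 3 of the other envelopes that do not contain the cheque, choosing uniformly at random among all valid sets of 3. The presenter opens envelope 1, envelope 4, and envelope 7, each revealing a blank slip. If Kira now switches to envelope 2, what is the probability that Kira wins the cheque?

Condition on the true location of the cheque.
If it is in any of envelopes 1, 4, and 7 (prior 1/7 each): that envelope was opened and seen not to hold the prize — ruled out; weight (1/7)·0 = 0 each.
If it is in any of envelopes 2, 3, and 5 (prior 1/7 each): the presenter has 10 equally likely choices, so probability 1/10; weight (1/7)·(1/10) = 1/70 each.
If it is in envelope 6 (prior 1/7): the presenter has 20 equally likely choices, so probability 1/20; weight (1/7)·(1/20) = 1/140.
The weights sum to 1/20.
So P(the cheque in envelope 2 | the presenter opened envelope 1, envelope 4, and envelope 7) = (1/70) / (1/20) = 2/7.

2/7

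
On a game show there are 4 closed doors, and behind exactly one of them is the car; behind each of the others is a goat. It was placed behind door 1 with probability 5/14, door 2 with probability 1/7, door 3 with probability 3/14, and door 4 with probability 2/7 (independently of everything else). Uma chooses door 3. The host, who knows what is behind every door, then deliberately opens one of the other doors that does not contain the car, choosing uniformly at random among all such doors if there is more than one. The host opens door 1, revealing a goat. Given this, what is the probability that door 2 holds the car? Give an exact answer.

1/4

Condition on the true location of the car.
If it is behind door 1 (prior 5/14): the host opened door 1, so this case is ruled out; weight (5/14)·0 = 0.
If it is behind door 2 (prior 1/7): the host has 2 equally likely choices, so probability 1/2; weight (1/7)·(1/2) = 1/14.
If it is behind door 3 (prior 3/14): the host has 3 equally likely choices, so probability 1/3; weight (3/14)·(1/3) = 1/14.
If it is behind door 4 (prior 2/7): the host has 2 equally likely choices, so probability 1/2; weight (2/7)·(1/2) = 1/7.
The weights sum to 2/7.
So P(the car behind door 2 | the host opened door 1) = (1/14) / (2/7) = 1/4.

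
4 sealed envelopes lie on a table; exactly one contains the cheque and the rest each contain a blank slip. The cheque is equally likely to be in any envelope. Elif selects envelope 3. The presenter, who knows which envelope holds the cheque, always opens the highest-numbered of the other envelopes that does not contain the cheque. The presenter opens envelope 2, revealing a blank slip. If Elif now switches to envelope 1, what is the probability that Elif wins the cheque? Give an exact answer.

Condition on the true location of the cheque.
If it is in either of envelopes 1 and 3 (prior 1/4 each): the presenter would have opened envelope 4 instead, probability 0; weight (1/4)·0 = 0 each.
If it is in envelope 2 (prior 1/4): the presenter opened envelope 2, so this case is ruled out; weight (1/4)·0 = 0.
If it is in envelope 4 (prior 1/4): envelope 2 is the highest-numbered option available, probability 1; weight (1/4)·1 = 1/4.
The weights sum to 1/4.
So P(the cheque in envelope 1 | the presenter opened envelope 2) = 0 / (1/4) = 0.

0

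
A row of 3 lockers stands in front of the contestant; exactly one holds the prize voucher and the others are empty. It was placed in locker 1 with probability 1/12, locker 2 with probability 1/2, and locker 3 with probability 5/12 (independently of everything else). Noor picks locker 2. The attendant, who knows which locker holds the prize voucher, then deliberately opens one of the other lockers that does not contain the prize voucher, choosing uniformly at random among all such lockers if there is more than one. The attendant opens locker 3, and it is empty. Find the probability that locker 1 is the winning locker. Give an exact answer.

Consider each possible location of the prize voucher in turn.
If it is in locker 1 (prior 1/12): the attendant has no choice, probability 1; weight (1/12)·1 = 1/12.
If it is in locker 2 (prior 1/2): the attendant has 2 equally likely choices, so probability 1/2; weight (1/2)·(1/2) = 1/4.
If it is in locker 3 (prior 5/12): the attendant opened locker 3, so this case is ruled out; weight (5/12)·0 = 0.
The weights sum to 1/3.
So P(the prize voucher in locker 1 | the attendant opened locker 3) = (1/12) / (1/3) = 1/4.

1/4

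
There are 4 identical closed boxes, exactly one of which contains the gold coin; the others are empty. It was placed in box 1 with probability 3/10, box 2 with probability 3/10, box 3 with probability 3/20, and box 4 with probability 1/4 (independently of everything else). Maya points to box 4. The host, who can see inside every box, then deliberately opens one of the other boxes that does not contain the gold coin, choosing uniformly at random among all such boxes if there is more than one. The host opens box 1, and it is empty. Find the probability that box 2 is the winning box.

Condition on the true location of the gold coin.
If it is in box 1 (prior 3/10): the host opened box 1, so this case is ruled out; weight (3/10)·0 = 0.
If it is in box 2 (prior 3/10): the host has 2 equally likely choices, so probability 1/2; weight (3/10)·(1/2) = 3/20.
If it is in box 3 (prior 3/20): the host has 2 equally likely choices, so probability 1/2; weight (3/20)·(1/2) = 3/40.
If it is in box 4 (prior 1/4): the host has 3 equally likely choices, so probability 1/3; weight (1/4)·(1/3) = 1/12.
The weights sum to 37/120.
So P(the gold coin in box 2 | the host opened box 1) = (3/20) / (37/120) = 18/37.

18/37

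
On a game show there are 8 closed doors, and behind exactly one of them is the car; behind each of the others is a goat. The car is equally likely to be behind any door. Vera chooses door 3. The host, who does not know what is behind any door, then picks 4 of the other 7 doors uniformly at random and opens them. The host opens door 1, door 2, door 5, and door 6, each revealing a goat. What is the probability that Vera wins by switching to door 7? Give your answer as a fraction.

Condition on the true location of the car.
If it is behind any of doors 1, 2, 5, and 6 (prior 1/8 each): that door was opened and seen not to hold the prize — ruled out; weight (1/8)·0 = 0 each.
If it is behind any of doors 3, 4, 7, and 8 (prior 1/8 each): the host picks exactly this set with probability 1/35 regardless, and none is the prize; weight (1/8)·(1/35) = 1/280 each.
The weights sum to 1/70.
So P(the car behind door 7 | the host opened door 1, door 2, door 5, and door 6) = (1/280) / (1/70) = 1/4.

1/4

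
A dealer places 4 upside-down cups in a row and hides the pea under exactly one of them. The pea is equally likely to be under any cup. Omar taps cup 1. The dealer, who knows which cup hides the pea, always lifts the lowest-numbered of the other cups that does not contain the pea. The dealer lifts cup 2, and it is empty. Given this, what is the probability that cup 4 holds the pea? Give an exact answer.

1/3

Condition on the true location of the pea.
If it is under any of cups 1, 3, and 4 (prior 1/4 each): cup 2 is the lowest-numbered option available, probability 1; weight (1/4)·1 = 1/4 each.
If it is under cup 2 (prior 1/4): the dealer opened cup 2, so this case is ruled out; weight (1/4)·0 = 0.
The weights sum to 3/4.
So P(the pea under cup 4 | the dealer opened cup 2) = (1/4) / (3/4) = 1/3.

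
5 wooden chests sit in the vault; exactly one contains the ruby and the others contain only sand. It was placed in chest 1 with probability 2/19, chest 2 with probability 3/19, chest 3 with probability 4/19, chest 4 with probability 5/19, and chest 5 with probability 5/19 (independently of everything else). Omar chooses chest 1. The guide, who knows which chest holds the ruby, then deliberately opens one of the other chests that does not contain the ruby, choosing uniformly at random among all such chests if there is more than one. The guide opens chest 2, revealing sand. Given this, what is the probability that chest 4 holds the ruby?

10/31

Consider each possible location of the ruby in turn.
If it is in chest 1 (prior 2/19): the guide has 4 equally likely choices, so probability 1/4; weight (2/19)·(1/4) = 1/38.
If it is in chest 2 (prior 3/19): the guide opened chest 2, so this case is ruled out; weight (3/19)·0 = 0.
If it is in chest 3 (prior 4/19): the guide has 3 equally likely choices, so probability 1/3; weight (4/19)·(1/3) = 4/57.
If it is in either of chests 4 and 5 (prior 5/19 each): the guide has 3 equally likely choices, so probability 1/3; weight (5/19)·(1/3) = 5/57 each.
The weights sum to 31/114.
So P(the ruby in chest 4 | the guide opened chest 2) = (5/57) / (31/114) = 10/31.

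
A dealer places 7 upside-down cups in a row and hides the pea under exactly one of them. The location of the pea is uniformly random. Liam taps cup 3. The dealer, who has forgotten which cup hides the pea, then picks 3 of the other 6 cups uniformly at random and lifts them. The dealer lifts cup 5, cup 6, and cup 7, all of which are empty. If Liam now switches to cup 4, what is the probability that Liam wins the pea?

1/4

Condition on the true location of the pea.
If it is under any of cups 1, 2, 3, and 4 (prior 1/7 each): the dealer picks exactly this set with probability 1/20 regardless, and none is the prize; weight (1/7)·(1/20) = 1/140 each.
If it is under any of cups 5, 6, and 7 (prior 1/7 each): that cup was opened and seen not to hold the prize — ruled out; weight (1/7)·0 = 0 each.
The weights sum to 1/35.
So P(the pea under cup 4 | the dealer opened cup 5, cup 6, and cup 7) = (1/140) / (1/35) = 1/4.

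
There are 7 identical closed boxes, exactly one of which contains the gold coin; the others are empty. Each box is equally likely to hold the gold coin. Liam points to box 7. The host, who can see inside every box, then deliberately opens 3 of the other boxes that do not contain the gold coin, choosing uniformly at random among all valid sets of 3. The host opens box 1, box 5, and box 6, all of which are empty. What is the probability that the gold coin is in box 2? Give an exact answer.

Condition on the true location of the gold coin.
If it is in any of boxes 1, 5, and 6 (prior 1/7 each): that box was opened and seen not to hold the prize — ruled out; weight (1/7)·0 = 0 each.
If it is in any of boxes 2, 3, and 4 (prior 1/7 each): the host has 10 equally likely choices, so probability 1/10; weight (1/7)·(1/10) = 1/70 each.
If it is in box 7 (prior 1/7): the host has 20 equally likely choices, so probability 1/20; weight (1/7)·(1/20) = 1/140.
The weights sum to 1/20.
So P(the gold coin in box 2 | the host opened box 1, box 5, and box 6) = (1/70) / (1/20) = 2/7.

2/7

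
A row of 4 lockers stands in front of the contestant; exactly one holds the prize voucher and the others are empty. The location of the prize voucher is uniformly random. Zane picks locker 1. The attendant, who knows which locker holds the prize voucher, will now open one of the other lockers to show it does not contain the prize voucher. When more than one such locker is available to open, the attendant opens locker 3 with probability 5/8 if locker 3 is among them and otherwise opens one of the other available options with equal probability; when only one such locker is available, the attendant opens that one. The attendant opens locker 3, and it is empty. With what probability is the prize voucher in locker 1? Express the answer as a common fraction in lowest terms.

1/3

Apply Bayes' rule, conditioning on where the prize voucher actually is.
If it is in any of lockers 1, 2, and 4 (prior 1/4 each): locker 3 is available, opened with probability 5/8; weight (1/4)·(5/8) = 5/32 each.
If it is in locker 3 (prior 1/4): the attendant opened locker 3, so this case is ruled out; weight (1/4)·0 = 0.
The weights sum to 15/32.
So P(the prize voucher in locker 1 | the attendant opened locker 3) = (5/32) / (15/32) = 1/3.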